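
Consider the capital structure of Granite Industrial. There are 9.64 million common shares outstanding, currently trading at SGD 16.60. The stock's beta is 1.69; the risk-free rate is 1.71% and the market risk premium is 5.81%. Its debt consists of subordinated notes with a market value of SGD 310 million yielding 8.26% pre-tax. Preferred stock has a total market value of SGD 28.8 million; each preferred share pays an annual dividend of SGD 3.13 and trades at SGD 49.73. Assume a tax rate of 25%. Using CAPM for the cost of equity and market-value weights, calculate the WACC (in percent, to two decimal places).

Cost of equity via CAPM: Re = 1.71% + 1.69 × 5.81% = 11.5289%.
Cost of preferred: Rp = 3.13 / 49.73 = 6.2940%.
Market value of equity E = 16.6 × 9.64m = 160.024m.
Total capital V = 160.024 + 28.8 + 310 = 498.824.
Equity: weight = 160.024/498.824 = 0.3208; cost = 11.5289%.
Preferred: weight = 28.8/498.824 = 0.0577; cost = 6.294%.
Subordinated notes: weight = 310/498.824 = 0.6215; after-tax cost = 8.26% × (1 − 25%) = 6.1950%.
WACC = 0.3208 × 11.5289% + 0.0577 × 6.2940% + 0.6215 × 6.1950% = 7.9118%.

7.91%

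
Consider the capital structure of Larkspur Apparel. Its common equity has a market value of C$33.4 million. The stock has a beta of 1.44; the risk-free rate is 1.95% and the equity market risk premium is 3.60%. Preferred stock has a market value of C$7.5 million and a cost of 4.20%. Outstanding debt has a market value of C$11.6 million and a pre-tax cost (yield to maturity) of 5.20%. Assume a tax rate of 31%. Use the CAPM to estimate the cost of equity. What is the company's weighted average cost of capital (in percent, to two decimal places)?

5.93%

Cost of equity via CAPM: Re = 1.95% + 1.44 × 3.6% = 7.1340%.
Total capital V = 33.4 + 7.5 + 11.6 = 52.5.
Equity: weight = 33.4/52.5 = 0.6362; cost = 7.134%.
Preferred: weight = 7.5/52.5 = 0.1429; cost = 4.2%.
Debt: weight = 11.6/52.5 = 0.2210; after-tax cost = 5.2% × (1 − 31%) = 3.5880%.
WACC = 0.6362 × 7.1340% + 0.1429 × 4.2000% + 0.2210 × 3.5880% = 5.9314%.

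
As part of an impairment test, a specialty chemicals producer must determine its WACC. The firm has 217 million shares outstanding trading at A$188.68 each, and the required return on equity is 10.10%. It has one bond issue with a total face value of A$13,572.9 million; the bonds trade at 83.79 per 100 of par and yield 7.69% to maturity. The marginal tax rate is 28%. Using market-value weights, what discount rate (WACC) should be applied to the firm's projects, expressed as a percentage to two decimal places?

Market value of equity E = 188.68 × 217m = 40943.56m. Market value of debt D = 13572.9m × 83.79/100 = 11372.73291m.
Total capital V = 40943.56 + 11372.73291 = 52316.29291.
Equity: weight = 40943.56/52316.29291 = 0.7826; cost = 10.1%.
Bonds outstanding: weight = 11372.73291/52316.29291 = 0.2174; after-tax cost = 7.69% × (1 − 28%) = 5.5368%.
WACC = 0.7826 × 10.1000% + 0.2174 × 5.5368% = 9.1080%.

9.11%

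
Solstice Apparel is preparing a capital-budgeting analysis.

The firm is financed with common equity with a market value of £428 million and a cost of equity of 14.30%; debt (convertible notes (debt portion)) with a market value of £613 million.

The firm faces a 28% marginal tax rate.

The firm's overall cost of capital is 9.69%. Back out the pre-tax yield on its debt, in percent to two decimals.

Total capital V = 428 + 613 = 1041.
Equity weight = 428/1041 = 0.4111.
Convertible notes (debt portion) weight = 613/1041 = 0.5889.
Equity contribution = 0.4111 × 14.3% = 5.8793%.
Remaining for debt = 9.69% − 5.8793% = 3.8107%.
Rd × (1 − 28%) × 0.5889 = 3.8107%  ⇒  Rd = 8.9879%.

8.99%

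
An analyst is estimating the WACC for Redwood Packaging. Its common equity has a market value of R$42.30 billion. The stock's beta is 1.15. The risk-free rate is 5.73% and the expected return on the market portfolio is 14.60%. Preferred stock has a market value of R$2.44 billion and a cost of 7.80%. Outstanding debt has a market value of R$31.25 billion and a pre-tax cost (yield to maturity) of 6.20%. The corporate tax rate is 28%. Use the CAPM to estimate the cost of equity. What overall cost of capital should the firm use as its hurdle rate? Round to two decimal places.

Market risk premium = 14.6% − 5.73% = 8.87%.
Cost of equity via CAPM: Re = 5.73% + 1.15 × 8.87% = 15.9305%.
Total capital V = 42.3 + 2.44 + 31.25 = 75.99.
Equity: weight = 42.3/75.99 = 0.5567; cost = 15.9305%.
Preferred: weight = 2.44/75.99 = 0.0321; cost = 7.8%.
Debt: weight = 31.25/75.99 = 0.4112; after-tax cost = 6.2% × (1 − 28%) = 4.4640%.
WACC = 0.5567 × 15.9305% + 0.0321 × 7.8000% + 0.4112 × 4.4640% = 10.9540%.

10.95%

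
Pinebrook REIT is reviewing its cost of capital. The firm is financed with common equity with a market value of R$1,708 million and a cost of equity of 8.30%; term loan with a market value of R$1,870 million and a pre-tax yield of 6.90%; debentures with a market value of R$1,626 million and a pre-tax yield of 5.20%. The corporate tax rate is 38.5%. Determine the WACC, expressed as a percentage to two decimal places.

Total capital V = 1708 + 1870 + 1626 = 5204.
Equity: weight = 1708/5204 = 0.3282; cost = 8.3%.
Term loan: weight = 1870/5204 = 0.3593; after-tax cost = 6.9% × (1 − 38.5%) = 4.2435%.
Debentures: weight = 1626/5204 = 0.3125; after-tax cost = 5.2% × (1 − 38.5%) = 3.1980%.
WACC = 0.3282 × 8.3000% + 0.3593 × 4.2435% + 0.3125 × 3.1980% = 5.2482%.

5.25%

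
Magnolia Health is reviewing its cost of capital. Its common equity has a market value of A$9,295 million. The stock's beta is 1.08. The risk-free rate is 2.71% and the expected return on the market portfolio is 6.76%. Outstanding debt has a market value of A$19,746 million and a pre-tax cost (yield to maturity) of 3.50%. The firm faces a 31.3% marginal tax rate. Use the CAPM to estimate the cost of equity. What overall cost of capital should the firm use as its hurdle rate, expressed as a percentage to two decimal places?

3.90%

Market risk premium = 6.76% − 2.71% = 4.05%.
Cost of equity via CAPM: Re = 2.71% + 1.08 × 4.05% = 7.0840%.
Total capital V = 9295 + 19746 = 29041.
Equity: weight = 9295/29041 = 0.3201; cost = 7.084%.
Debt: weight = 19746/29041 = 0.6799; after-tax cost = 3.5% × (1 − 31.3%) = 2.4045%.
WACC = 0.3201 × 7.0840% + 0.6799 × 2.4045% = 3.9022%.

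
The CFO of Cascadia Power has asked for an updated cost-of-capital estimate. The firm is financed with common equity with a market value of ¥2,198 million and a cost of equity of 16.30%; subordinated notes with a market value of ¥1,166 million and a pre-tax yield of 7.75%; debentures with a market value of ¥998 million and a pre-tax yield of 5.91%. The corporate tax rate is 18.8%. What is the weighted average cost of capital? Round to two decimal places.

Total capital V = 2198 + 1166 + 998 = 4362.
Equity: weight = 2198/4362 = 0.5039; cost = 16.3%.
Subordinated notes: weight = 1166/4362 = 0.2673; after-tax cost = 7.75% × (1 − 18.8%) = 6.2930%.
Debentures: weight = 998/4362 = 0.2288; after-tax cost = 5.91% × (1 − 18.8%) = 4.7989%.
WACC = 0.5039 × 16.3000% + 0.2673 × 6.2930% + 0.2288 × 4.7989% = 10.9937%.

10.99%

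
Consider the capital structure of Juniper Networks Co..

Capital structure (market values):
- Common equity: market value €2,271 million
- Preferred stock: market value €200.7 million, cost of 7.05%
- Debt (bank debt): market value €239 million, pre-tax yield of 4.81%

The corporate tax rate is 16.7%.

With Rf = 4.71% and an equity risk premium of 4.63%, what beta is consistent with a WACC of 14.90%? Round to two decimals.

2.60

Total capital V = 2271 + 200.7 + 239 = 2710.7.
Equity weight = 2271/2710.7 = 0.8378.
Preferred weight = 200.7/2710.7 = 0.0740.
Bank debt weight = 239/2710.7 = 0.0882.
Debt contribution = 0.0882 × 4.81% × (1 − 16.7%) = 0.3533%.
Preferred contribution = 0.0740 × 7.05% = 0.5220%.
Required equity contribution = 14.9% − 0.8753% = 14.0247%  ⇒  Re = 16.7402%.
CAPM: 16.7402% = 4.71% + β × 4.63%  ⇒  β = 2.5983.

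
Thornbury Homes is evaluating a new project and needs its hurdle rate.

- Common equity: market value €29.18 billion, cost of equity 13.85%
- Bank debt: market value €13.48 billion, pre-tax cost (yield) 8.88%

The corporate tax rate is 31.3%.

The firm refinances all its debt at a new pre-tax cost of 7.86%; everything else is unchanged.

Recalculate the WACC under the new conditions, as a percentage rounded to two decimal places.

11.18%

After the change:
Total capital V = 29.18 + 13.48 = 42.66.
Equity: weight = 29.18/42.66 = 0.6840; cost = 13.85%.
Bank debt: weight = 13.48/42.66 = 0.3160; after-tax cost = 7.86% × (1 − 31.3%) = 5.3998%.
WACC = 0.6840 × 13.8500% + 0.3160 × 5.3998% = 11.1799%.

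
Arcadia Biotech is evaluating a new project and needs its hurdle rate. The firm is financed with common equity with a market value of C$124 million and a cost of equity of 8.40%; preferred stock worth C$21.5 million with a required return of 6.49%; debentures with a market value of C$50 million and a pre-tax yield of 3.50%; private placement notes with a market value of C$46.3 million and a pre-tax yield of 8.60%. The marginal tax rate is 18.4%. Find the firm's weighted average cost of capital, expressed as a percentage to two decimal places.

6.82%

Total capital V = 124 + 21.5 + 50 + 46.3 = 241.8.
Equity: weight = 124/241.8 = 0.5128; cost = 8.4%.
Preferred: weight = 21.5/241.8 = 0.0889; cost = 6.49%.
Debentures: weight = 50/241.8 = 0.2068; after-tax cost = 3.5% × (1 − 18.4%) = 2.8560%.
Private placement notes: weight = 46.3/241.8 = 0.1915; after-tax cost = 8.6% × (1 − 18.4%) = 7.0176%.
WACC = 0.5128 × 8.4000% + 0.0889 × 6.4900% + 0.2068 × 2.8560% + 0.1915 × 7.0176% = 6.8191%.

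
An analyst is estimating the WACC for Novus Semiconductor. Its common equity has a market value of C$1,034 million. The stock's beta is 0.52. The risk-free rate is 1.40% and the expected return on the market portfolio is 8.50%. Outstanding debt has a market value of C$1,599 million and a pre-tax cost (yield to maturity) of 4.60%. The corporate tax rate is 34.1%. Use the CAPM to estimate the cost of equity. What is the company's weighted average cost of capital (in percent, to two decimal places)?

Market risk premium = 8.5% − 1.4% = 7.1%.
Cost of equity via CAPM: Re = 1.4% + 0.52 × 7.1% = 5.0920%.
Total capital V = 1034 + 1599 = 2633.
Equity: weight = 1034/2633 = 0.3927; cost = 5.092%.
Debt: weight = 1599/2633 = 0.6073; after-tax cost = 4.6% × (1 − 34.1%) = 3.0314%.
WACC = 0.3927 × 5.0920% + 0.6073 × 3.0314% = 3.8406%.

3.84%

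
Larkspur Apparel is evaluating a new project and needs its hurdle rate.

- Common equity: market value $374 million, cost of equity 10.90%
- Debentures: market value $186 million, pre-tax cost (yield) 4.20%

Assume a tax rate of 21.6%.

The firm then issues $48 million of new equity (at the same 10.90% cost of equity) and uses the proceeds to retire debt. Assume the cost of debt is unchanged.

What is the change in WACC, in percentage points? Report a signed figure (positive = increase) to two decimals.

Current WACC:
Total capital V = 374 + 186 = 560.
Equity: weight = 374/560 = 0.6679; cost = 10.9%.
Debentures: weight = 186/560 = 0.3321; after-tax cost = 4.2% × (1 − 21.6%) = 3.2928%.
WACC = 0.6679 × 10.9000% + 0.3321 × 3.2928% = 8.3733%.
After the change:
Total capital V = 422 + 138 = 560.
Equity: weight = 422/560 = 0.7536; cost = 10.9%.
Debentures: weight = 138/560 = 0.2464; after-tax cost = 4.2% × (1 − 21.6%) = 3.2928%.
WACC = 0.7536 × 10.9000% + 0.2464 × 3.2928% = 9.0254%.
Change in WACC = 9.0254% − 8.3733% = 0.6520 pp.

+0.65 pp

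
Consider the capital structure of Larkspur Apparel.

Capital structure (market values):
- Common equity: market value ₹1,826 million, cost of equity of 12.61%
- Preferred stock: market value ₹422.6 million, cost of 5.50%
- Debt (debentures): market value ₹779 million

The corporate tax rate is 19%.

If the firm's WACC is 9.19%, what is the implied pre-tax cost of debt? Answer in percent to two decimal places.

3.92%

Total capital V = 1826 + 422.6 + 779 = 3027.6.
Equity weight = 1826/3027.6 = 0.6031.
Preferred weight = 422.6/3027.6 = 0.1396.
Debentures weight = 779/3027.6 = 0.2573.
Equity contribution = 0.6031 × 12.61% = 7.6053%.
Preferred contribution = 0.1396 × 5.5% = 0.7677%.
Remaining for debt = 9.19% − 8.3730% = 0.8170%.
Rd × (1 − 19%) × 0.2573 = 0.8170%  ⇒  Rd = 3.9200%.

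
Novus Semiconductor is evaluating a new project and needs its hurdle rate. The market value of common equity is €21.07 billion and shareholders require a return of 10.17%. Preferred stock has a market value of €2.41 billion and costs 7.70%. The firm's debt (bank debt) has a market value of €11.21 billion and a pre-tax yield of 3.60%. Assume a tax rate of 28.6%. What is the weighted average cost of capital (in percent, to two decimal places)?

7.54%

Total capital V = 21.07 + 2.41 + 11.21 = 34.69.
Equity: weight = 21.07/34.69 = 0.6074; cost = 10.17%.
Preferred: weight = 2.41/34.69 = 0.0695; cost = 7.7%.
Bank debt: weight = 11.21/34.69 = 0.3231; after-tax cost = 3.6% × (1 − 28.6%) = 2.5704%.
WACC = 0.6074 × 10.1700% + 0.0695 × 7.7000% + 0.3231 × 2.5704% = 7.5426%.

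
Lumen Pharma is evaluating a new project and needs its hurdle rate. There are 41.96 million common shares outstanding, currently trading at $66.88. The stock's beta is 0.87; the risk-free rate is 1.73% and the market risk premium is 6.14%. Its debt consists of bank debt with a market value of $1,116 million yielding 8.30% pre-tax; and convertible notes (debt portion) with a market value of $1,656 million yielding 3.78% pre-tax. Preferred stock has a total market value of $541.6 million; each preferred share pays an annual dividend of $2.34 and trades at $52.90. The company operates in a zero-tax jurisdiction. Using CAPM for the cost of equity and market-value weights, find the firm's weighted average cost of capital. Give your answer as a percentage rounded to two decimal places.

Cost of equity via CAPM: Re = 1.73% + 0.87 × 6.14% = 7.0718%.
Cost of preferred: Rp = 2.34 / 52.9 = 4.4234%.
Market value of equity E = 66.88 × 41.96m = 2806.2848m.
Total capital V = 2806.2848 + 541.6 + 1116 + 1656 = 6119.8848.
Equity: weight = 2806.2848/6119.8848 = 0.4586; cost = 7.0718%.
Preferred: weight = 541.6/6119.8848 = 0.0885; cost = 4.4234%.
Bank debt: weight = 1116/6119.8848 = 0.1824; after-tax cost = 8.3% × (1 − 0%) = 8.3000%.
Convertible notes (debt portion): weight = 1656/6119.8848 = 0.2706; after-tax cost = 3.78% × (1 − 0%) = 3.7800%.
WACC = 0.4586 × 7.0718% + 0.0885 × 4.4234% + 0.1824 × 8.3000% + 0.2706 × 3.7800% = 6.1707%.

6.17%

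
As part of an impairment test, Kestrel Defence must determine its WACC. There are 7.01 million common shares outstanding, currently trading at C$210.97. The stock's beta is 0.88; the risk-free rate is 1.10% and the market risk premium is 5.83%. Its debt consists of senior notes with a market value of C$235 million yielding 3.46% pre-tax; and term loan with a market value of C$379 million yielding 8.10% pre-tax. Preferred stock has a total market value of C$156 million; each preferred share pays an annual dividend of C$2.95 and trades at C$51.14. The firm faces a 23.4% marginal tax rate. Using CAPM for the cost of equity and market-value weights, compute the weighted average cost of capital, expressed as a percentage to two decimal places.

Cost of equity via CAPM: Re = 1.1% + 0.88 × 5.83% = 6.2304%.
Cost of preferred: Rp = 2.95 / 51.14 = 5.7685%.
Market value of equity E = 210.97 × 7.01m = 1478.8997m.
Total capital V = 1478.8997 + 156 + 235 + 379 = 2248.8997.
Equity: weight = 1478.8997/2248.8997 = 0.6576; cost = 6.2304%.
Preferred: weight = 156/2248.8997 = 0.0694; cost = 5.7685%.
Senior notes: weight = 235/2248.8997 = 0.1045; after-tax cost = 3.46% × (1 − 23.4%) = 2.6504%.
Term loan: weight = 379/2248.8997 = 0.1685; after-tax cost = 8.1% × (1 − 23.4%) = 6.2046%.
WACC = 0.6576 × 6.2304% + 0.0694 × 5.7685% + 0.1045 × 2.6504% + 0.1685 × 6.2046% = 5.8199%.

5.82%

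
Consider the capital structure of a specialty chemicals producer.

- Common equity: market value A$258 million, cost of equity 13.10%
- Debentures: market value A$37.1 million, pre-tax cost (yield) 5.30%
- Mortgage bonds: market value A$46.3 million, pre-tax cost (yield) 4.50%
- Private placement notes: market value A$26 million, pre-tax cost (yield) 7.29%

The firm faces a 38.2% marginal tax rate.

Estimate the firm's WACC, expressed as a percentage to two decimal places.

10.20%

Total capital V = 258 + 37.1 + 46.3 + 26 = 367.4.
Equity: weight = 258/367.4 = 0.7022; cost = 13.1%.
Debentures: weight = 37.1/367.4 = 0.1010; after-tax cost = 5.3% × (1 − 38.2%) = 3.2754%.
Mortgage bonds: weight = 46.3/367.4 = 0.1260; after-tax cost = 4.5% × (1 − 38.2%) = 2.7810%.
Private placement notes: weight = 26/367.4 = 0.0708; after-tax cost = 7.29% × (1 − 38.2%) = 4.5052%.
WACC = 0.7022 × 13.1000% + 0.1010 × 3.2754% + 0.1260 × 2.7810% + 0.0708 × 4.5052% = 10.1993%.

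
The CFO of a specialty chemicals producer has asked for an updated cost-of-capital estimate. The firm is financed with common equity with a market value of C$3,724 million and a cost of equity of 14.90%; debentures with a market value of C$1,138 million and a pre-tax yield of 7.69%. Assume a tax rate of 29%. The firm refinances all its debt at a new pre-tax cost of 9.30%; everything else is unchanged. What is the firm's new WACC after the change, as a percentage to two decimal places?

After the change:
Total capital V = 3724 + 1138 = 4862.
Equity: weight = 3724/4862 = 0.7659; cost = 14.9%.
Debentures: weight = 1138/4862 = 0.2341; after-tax cost = 9.3% × (1 − 29%) = 6.6030%.
WACC = 0.7659 × 14.9000% + 0.2341 × 6.6030% = 12.9580%.

12.96%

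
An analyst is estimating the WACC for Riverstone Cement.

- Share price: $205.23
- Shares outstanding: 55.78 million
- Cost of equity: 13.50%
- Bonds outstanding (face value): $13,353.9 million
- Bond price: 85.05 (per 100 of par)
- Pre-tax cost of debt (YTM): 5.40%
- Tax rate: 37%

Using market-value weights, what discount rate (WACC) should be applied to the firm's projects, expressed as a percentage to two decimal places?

8.47%

Market value of equity E = 205.23 × 55.78m = 11447.7294m. Market value of debt D = 13353.9m × 85.05/100 = 11357.49195m.
Total capital V = 11447.7294 + 11357.49195 = 22805.22135.
Equity: weight = 11447.7294/22805.22135 = 0.5020; cost = 13.5%.
Bonds outstanding: weight = 11357.49195/22805.22135 = 0.4980; after-tax cost = 5.4% × (1 − 37%) = 3.4020%.
WACC = 0.5020 × 13.5000% + 0.4980 × 3.4020% = 8.4710%.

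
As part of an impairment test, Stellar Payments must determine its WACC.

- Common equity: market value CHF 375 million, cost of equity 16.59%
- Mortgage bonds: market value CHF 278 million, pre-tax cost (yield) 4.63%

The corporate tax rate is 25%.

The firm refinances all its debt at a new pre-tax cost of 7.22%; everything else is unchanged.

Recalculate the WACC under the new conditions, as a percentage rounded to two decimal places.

11.83%

After the change:
Total capital V = 375 + 278 = 653.
Equity: weight = 375/653 = 0.5743; cost = 16.59%.
Mortgage bonds: weight = 278/653 = 0.4257; after-tax cost = 7.22% × (1 − 25%) = 5.4150%.
WACC = 0.5743 × 16.5900% + 0.4257 × 5.4150% = 11.8325%.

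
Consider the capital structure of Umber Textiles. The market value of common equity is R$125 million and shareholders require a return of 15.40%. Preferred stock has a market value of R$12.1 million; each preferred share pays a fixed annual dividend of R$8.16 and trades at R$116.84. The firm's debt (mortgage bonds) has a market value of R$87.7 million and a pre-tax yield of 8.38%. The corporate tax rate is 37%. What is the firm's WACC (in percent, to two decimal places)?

11.00%

Cost of preferred: Rp = 8.16 / 116.84 = 6.9839%.
Total capital V = 125 + 12.1 + 87.7 = 224.8.
Equity: weight = 125/224.8 = 0.5560; cost = 15.4%.
Preferred: weight = 12.1/224.8 = 0.0538; cost = 6.9839%.
Mortgage bonds: weight = 87.7/224.8 = 0.3901; after-tax cost = 8.38% × (1 − 37%) = 5.2794%.
WACC = 0.5560 × 15.4000% + 0.0538 × 6.9839% + 0.3901 × 5.2794% = 10.9987%.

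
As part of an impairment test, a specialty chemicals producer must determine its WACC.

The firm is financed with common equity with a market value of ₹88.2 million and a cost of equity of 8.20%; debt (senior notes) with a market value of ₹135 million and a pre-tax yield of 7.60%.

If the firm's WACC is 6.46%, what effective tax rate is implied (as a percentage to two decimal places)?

Total capital V = 88.2 + 135 = 223.2.
Equity weight = 88.2/223.2 = 0.3952.
Senior notes weight = 135/223.2 = 0.6048.
Equity contribution = 0.3952 × 8.2% = 3.2403%.
Debt contribution must be 6.46% − 3.2403% = 3.2197%.
0.6048 × 7.6% × (1 − T) = 3.2197%  ⇒  (1 − T) = 0.7004.
T = 29.9579%.

29.96%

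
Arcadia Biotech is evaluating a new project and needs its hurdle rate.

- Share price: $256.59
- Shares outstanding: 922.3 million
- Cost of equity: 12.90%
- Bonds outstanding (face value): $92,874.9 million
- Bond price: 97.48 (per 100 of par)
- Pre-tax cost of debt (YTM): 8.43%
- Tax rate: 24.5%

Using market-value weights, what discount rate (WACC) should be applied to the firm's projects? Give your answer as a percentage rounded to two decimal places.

Market value of equity E = 256.59 × 922.3m = 236652.957m. Market value of debt D = 92874.9m × 97.48/100 = 90534.45252m.
Total capital V = 236652.957 + 90534.45252 = 327187.40952.
Equity: weight = 236652.957/327187.40952 = 0.7233; cost = 12.9%.
Bonds outstanding: weight = 90534.45252/327187.40952 = 0.2767; after-tax cost = 8.43% × (1 − 24.5%) = 6.3647%.
WACC = 0.7233 × 12.9000% + 0.2767 × 6.3647% = 11.0916%.

11.09%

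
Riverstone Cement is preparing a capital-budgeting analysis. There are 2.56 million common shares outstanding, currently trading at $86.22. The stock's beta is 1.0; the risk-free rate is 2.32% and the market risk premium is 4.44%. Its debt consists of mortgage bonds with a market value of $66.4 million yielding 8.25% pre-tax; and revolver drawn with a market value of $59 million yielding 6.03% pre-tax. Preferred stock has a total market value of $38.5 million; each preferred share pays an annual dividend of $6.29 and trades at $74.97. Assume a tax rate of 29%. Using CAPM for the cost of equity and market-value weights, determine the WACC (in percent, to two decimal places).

6.39%

Cost of equity via CAPM: Re = 2.32% + 1.0 × 4.44% = 6.7600%.
Cost of preferred: Rp = 6.29 / 74.97 = 8.3900%.
Market value of equity E = 86.22 × 2.56m = 220.7232m.
Total capital V = 220.7232 + 38.5 + 66.4 + 59 = 384.6232.
Equity: weight = 220.7232/384.6232 = 0.5739; cost = 6.76%.
Preferred: weight = 38.5/384.6232 = 0.1001; cost = 8.39%.
Mortgage bonds: weight = 66.4/384.6232 = 0.1726; after-tax cost = 8.25% × (1 − 29%) = 5.8575%.
Revolver drawn: weight = 59/384.6232 = 0.1534; after-tax cost = 6.03% × (1 − 29%) = 4.2813%.
WACC = 0.5739 × 6.7600% + 0.1001 × 8.3900% + 0.1726 × 5.8575% + 0.1534 × 4.2813% = 6.3871%.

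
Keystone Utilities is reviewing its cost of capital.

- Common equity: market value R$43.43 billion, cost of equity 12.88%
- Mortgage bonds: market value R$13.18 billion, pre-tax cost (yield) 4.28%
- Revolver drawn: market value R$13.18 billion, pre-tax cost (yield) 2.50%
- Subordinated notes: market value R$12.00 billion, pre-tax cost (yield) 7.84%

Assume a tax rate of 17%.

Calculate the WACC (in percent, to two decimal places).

Total capital V = 43.43 + 13.18 + 13.18 + 12 = 81.79.
Equity: weight = 43.43/81.79 = 0.5310; cost = 12.88%.
Mortgage bonds: weight = 13.18/81.79 = 0.1611; after-tax cost = 4.28% × (1 − 17%) = 3.5524%.
Revolver drawn: weight = 13.18/81.79 = 0.1611; after-tax cost = 2.5% × (1 − 17%) = 2.0750%.
Subordinated notes: weight = 12/81.79 = 0.1467; after-tax cost = 7.84% × (1 − 17%) = 6.5072%.
WACC = 0.5310 × 12.8800% + 0.1611 × 3.5524% + 0.1611 × 2.0750% + 0.1467 × 6.5072% = 8.7007%.

8.70%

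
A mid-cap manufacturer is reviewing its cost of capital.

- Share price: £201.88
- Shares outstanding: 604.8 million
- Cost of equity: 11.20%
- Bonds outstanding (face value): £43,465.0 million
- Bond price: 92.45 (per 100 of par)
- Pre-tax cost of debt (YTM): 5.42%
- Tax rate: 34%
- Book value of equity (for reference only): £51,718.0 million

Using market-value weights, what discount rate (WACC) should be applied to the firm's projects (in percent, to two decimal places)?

9.31%

Market value of equity E = 201.88 × 604.8m = 122097.024m. Market value of debt D = 43465m × 92.45/100 = 40183.3925m.
Total capital V = 122097.024 + 40183.3925 = 162280.4165.
Equity: weight = 122097.024/162280.4165 = 0.7524; cost = 11.2%.
Bonds outstanding: weight = 40183.3925/162280.4165 = 0.2476; after-tax cost = 5.42% × (1 − 34%) = 3.5772%.
WACC = 0.7524 × 11.2000% + 0.2476 × 3.5772% = 9.3125%.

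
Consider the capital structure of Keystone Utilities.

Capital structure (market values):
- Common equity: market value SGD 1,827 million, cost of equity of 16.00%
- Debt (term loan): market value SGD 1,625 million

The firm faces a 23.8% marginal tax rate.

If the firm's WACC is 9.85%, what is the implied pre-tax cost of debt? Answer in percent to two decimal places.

Total capital V = 1827 + 1625 = 3452.
Equity weight = 1827/3452 = 0.5293.
Term loan weight = 1625/3452 = 0.4707.
Equity contribution = 0.5293 × 16% = 8.4681%.
Remaining for debt = 9.85% − 8.4681% = 1.3819%.
Rd × (1 − 23.8%) × 0.4707 = 1.3819%  ⇒  Rd = 3.8524%.

3.85%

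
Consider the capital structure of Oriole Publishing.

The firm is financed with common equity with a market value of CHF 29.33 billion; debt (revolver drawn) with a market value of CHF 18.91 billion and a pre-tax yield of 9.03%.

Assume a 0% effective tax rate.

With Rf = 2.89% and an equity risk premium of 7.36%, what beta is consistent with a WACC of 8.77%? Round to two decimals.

Total capital V = 29.33 + 18.91 = 48.24.
Equity weight = 29.33/48.24 = 0.6080.
Revolver drawn weight = 18.91/48.24 = 0.3920.
Debt contribution = 0.3920 × 9.03% × (1 − 0%) = 3.5397%.
Required equity contribution = 8.77% − 3.5397% = 5.2303%  ⇒  Re = 8.6024%.
CAPM: 8.6024% = 2.89% + β × 7.36%  ⇒  β = 0.7761.

0.78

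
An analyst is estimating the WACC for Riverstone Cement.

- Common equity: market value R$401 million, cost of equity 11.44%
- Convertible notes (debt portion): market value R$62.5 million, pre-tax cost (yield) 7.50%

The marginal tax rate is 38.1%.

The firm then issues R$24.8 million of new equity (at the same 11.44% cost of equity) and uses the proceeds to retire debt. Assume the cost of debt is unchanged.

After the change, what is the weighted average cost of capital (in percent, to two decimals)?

After the change:
Total capital V = 425.8 + 37.7 = 463.5.
Equity: weight = 425.8/463.5 = 0.9187; cost = 11.44%.
Convertible notes (debt portion): weight = 37.7/463.5 = 0.0813; after-tax cost = 7.5% × (1 − 38.1%) = 4.6425%.
WACC = 0.9187 × 11.4400% + 0.0813 × 4.6425% = 10.8871%.

10.89%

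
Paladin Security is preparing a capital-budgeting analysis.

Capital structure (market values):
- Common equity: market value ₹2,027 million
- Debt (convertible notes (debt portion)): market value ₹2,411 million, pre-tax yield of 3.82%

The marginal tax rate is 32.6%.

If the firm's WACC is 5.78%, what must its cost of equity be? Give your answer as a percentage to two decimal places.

9.59%

Total capital V = 2027 + 2411 = 4438.
Equity weight = 2027/4438 = 0.4567.
Convertible notes (debt portion) weight = 2411/4438 = 0.5433.
Debt contribution = 0.5433 × 3.82% × (1 − 32.6%) = 1.3987%.
Required equity contribution = 5.78% − 1.3987% = 4.3813%.
Re = 4.3813% / 0.4567 = 9.5925%.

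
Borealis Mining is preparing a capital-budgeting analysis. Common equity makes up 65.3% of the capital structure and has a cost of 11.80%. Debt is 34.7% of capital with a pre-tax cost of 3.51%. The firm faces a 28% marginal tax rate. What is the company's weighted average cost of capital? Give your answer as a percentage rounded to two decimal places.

After-tax cost of debt = 3.51% × (1 − 28%) = 2.5272%.
WACC = 0.653 × 11.8000% + 0.347 × 2.5272% = 8.5823%.

8.58%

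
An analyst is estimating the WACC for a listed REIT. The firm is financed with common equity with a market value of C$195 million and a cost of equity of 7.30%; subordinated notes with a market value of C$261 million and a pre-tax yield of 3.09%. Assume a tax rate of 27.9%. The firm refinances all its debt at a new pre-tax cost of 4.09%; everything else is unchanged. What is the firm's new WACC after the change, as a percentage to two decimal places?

4.81%

After the change:
Total capital V = 195 + 261 = 456.
Equity: weight = 195/456 = 0.4276; cost = 7.3%.
Subordinated notes: weight = 261/456 = 0.5724; after-tax cost = 4.09% × (1 − 27.9%) = 2.9489%.
WACC = 0.4276 × 7.3000% + 0.5724 × 2.9489% = 4.8096%.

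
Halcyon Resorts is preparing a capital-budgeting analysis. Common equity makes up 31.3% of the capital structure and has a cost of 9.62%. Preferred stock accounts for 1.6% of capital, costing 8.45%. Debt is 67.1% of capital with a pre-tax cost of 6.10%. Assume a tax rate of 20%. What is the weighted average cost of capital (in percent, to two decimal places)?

After-tax cost of debt = 6.1% × (1 − 20%) = 4.8800%.
WACC = 0.313 × 9.6200% + 0.016 × 8.4500% + 0.671 × 4.8800% = 6.4207%.

6.42%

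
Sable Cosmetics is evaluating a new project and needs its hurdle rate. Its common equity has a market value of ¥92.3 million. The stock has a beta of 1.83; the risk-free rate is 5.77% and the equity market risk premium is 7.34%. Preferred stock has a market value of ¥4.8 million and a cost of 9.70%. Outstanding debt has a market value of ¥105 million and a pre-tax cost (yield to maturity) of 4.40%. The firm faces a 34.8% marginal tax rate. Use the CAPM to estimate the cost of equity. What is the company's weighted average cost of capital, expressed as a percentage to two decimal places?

10.49%

Cost of equity via CAPM: Re = 5.77% + 1.83 × 7.34% = 19.2022%.
Total capital V = 92.3 + 4.8 + 105 = 202.1.
Equity: weight = 92.3/202.1 = 0.4567; cost = 19.2022%.
Preferred: weight = 4.8/202.1 = 0.0238; cost = 9.7%.
Debt: weight = 105/202.1 = 0.5195; after-tax cost = 4.4% × (1 − 34.8%) = 2.8688%.
WACC = 0.4567 × 19.2022% + 0.0238 × 9.7000% + 0.5195 × 2.8688% = 10.4906%.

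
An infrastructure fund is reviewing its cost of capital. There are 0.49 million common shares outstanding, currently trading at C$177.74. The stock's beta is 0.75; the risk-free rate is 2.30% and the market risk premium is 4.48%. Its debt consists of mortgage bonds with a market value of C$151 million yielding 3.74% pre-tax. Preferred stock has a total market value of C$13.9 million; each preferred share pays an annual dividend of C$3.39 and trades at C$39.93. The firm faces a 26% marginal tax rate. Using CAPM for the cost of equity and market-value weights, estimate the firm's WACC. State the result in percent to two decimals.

4.08%

Cost of equity via CAPM: Re = 2.3% + 0.75 × 4.48% = 5.6600%.
Cost of preferred: Rp = 3.39 / 39.93 = 8.4899%.
Market value of equity E = 177.74 × 0.49m = 87.0926m.
Total capital V = 87.0926 + 13.9 + 151 = 251.9926.
Equity: weight = 87.0926/251.9926 = 0.3456; cost = 5.66%.
Preferred: weight = 13.9/251.9926 = 0.0552; cost = 8.4899%.
Mortgage bonds: weight = 151/251.9926 = 0.5992; after-tax cost = 3.74% × (1 − 26%) = 2.7676%.
WACC = 0.3456 × 5.6600% + 0.0552 × 8.4899% + 0.5992 × 2.7676% = 4.0829%.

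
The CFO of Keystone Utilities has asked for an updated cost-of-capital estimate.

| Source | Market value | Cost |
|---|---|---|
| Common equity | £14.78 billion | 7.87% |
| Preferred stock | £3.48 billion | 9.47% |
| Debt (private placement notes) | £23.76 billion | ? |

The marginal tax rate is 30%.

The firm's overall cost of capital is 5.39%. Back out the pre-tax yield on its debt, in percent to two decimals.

Total capital V = 14.78 + 3.48 + 23.76 = 42.02.
Equity weight = 14.78/42.02 = 0.3517.
Preferred weight = 3.48/42.02 = 0.0828.
Private placement notes weight = 23.76/42.02 = 0.5654.
Equity contribution = 0.3517 × 7.87% = 2.7682%.
Preferred contribution = 0.0828 × 9.47% = 0.7843%.
Remaining for debt = 5.39% − 3.5525% = 1.8375%.
Rd × (1 − 30%) × 0.5654 = 1.8375%  ⇒  Rd = 4.6425%.

4.64%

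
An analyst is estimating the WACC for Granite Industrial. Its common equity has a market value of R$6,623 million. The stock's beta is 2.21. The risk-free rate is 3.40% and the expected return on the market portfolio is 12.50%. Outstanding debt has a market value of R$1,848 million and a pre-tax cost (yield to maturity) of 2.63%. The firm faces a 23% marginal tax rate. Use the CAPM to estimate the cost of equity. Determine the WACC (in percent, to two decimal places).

18.82%

Market risk premium = 12.5% − 3.4% = 9.1%.
Cost of equity via CAPM: Re = 3.4% + 2.21 × 9.1% = 23.5110%.
Total capital V = 6623 + 1848 = 8471.
Equity: weight = 6623/8471 = 0.7818; cost = 23.511%.
Debt: weight = 1848/8471 = 0.2182; after-tax cost = 2.63% × (1 − 23%) = 2.0251%.
WACC = 0.7818 × 23.5110% + 0.2182 × 2.0251% = 18.8237%.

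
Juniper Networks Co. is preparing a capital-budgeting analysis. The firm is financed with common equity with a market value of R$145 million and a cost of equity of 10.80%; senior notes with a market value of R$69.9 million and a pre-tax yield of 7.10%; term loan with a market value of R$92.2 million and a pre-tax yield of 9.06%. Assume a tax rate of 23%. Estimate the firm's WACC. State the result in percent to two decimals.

8.44%

Total capital V = 145 + 69.9 + 92.2 = 307.1.
Equity: weight = 145/307.1 = 0.4722; cost = 10.8%.
Senior notes: weight = 69.9/307.1 = 0.2276; after-tax cost = 7.1% × (1 − 23%) = 5.4670%.
Term loan: weight = 92.2/307.1 = 0.3002; after-tax cost = 9.06% × (1 − 23%) = 6.9762%.
WACC = 0.4722 × 10.8000% + 0.2276 × 5.4670% + 0.3002 × 6.9762% = 8.4381%.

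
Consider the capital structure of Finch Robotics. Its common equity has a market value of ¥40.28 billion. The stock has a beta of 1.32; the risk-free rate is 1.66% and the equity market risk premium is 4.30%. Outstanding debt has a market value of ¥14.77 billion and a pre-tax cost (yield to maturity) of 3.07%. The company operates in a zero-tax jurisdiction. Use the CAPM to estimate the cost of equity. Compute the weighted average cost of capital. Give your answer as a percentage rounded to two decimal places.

Cost of equity via CAPM: Re = 1.66% + 1.32 × 4.3% = 7.3360%.
Total capital V = 40.28 + 14.77 = 55.05.
Equity: weight = 40.28/55.05 = 0.7317; cost = 7.336%.
Debt: weight = 14.77/55.05 = 0.2683; after-tax cost = 3.07% × (1 − 0%) = 3.0700%.
WACC = 0.7317 × 7.3360% + 0.2683 × 3.0700% = 6.1914%.

6.19%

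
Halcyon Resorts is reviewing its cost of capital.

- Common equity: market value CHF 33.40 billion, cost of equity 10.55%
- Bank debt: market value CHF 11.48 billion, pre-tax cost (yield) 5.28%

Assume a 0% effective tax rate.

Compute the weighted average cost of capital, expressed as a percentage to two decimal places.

Total capital V = 33.4 + 11.48 = 44.88.
Equity: weight = 33.4/44.88 = 0.7442; cost = 10.55%.
Bank debt: weight = 11.48/44.88 = 0.2558; after-tax cost = 5.28% × (1 − 0%) = 5.2800%.
WACC = 0.7442 × 10.5500% + 0.2558 × 5.2800% = 9.2020%.

9.20%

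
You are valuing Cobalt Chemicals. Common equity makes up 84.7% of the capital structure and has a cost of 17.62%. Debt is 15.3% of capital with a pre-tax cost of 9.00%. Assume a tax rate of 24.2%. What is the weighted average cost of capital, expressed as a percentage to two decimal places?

15.97%

After-tax cost of debt = 9% × (1 − 24.2%) = 6.8220%.
WACC = 0.847 × 17.6200% + 0.153 × 6.8220% = 15.9679%.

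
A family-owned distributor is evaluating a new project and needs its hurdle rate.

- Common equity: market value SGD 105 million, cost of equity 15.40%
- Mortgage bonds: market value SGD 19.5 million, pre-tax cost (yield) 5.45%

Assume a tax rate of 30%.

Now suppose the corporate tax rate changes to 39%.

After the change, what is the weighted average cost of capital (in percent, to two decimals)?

After the change:
Total capital V = 105 + 19.5 = 124.5.
Equity: weight = 105/124.5 = 0.8434; cost = 15.4%.
Mortgage bonds: weight = 19.5/124.5 = 0.1566; after-tax cost = 5.45% × (1 − 39%) = 3.3245%.
WACC = 0.8434 × 15.4000% + 0.1566 × 3.3245% = 13.5087%.

13.51%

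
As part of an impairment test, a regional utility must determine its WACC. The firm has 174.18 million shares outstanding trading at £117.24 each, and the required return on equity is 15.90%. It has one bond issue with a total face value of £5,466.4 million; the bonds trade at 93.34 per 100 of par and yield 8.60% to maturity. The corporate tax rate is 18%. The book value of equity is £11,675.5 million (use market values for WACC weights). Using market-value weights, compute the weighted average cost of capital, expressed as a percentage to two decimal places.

Market value of equity E = 117.24 × 174.18m = 20420.8632m. Market value of debt D = 5466.4m × 93.34/100 = 5102.33776m.
Total capital V = 20420.8632 + 5102.33776 = 25523.20096.
Equity: weight = 20420.8632/25523.20096 = 0.8001; cost = 15.9%.
Bonds outstanding: weight = 5102.33776/25523.20096 = 0.1999; after-tax cost = 8.6% × (1 − 18%) = 7.0520%.
WACC = 0.8001 × 15.9000% + 0.1999 × 7.0520% = 14.1312%.

14.13%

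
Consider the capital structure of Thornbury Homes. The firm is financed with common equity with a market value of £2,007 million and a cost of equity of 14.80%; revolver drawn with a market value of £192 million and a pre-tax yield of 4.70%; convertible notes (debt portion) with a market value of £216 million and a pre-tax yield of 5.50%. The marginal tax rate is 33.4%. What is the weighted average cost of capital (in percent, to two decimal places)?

Total capital V = 2007 + 192 + 216 = 2415.
Equity: weight = 2007/2415 = 0.8311; cost = 14.8%.
Revolver drawn: weight = 192/2415 = 0.0795; after-tax cost = 4.7% × (1 − 33.4%) = 3.1302%.
Convertible notes (debt portion): weight = 216/2415 = 0.0894; after-tax cost = 5.5% × (1 − 33.4%) = 3.6630%.
WACC = 0.8311 × 14.8000% + 0.0795 × 3.1302% + 0.0894 × 3.6630% = 12.8761%.

12.88%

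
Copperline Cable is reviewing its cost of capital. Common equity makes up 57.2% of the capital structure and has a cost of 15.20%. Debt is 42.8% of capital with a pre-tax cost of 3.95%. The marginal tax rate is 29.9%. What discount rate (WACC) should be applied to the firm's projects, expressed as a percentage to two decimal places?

After-tax cost of debt = 3.95% × (1 − 29.9%) = 2.7690%.
WACC = 0.572 × 15.2000% + 0.428 × 2.7690% = 9.8795%.

9.88%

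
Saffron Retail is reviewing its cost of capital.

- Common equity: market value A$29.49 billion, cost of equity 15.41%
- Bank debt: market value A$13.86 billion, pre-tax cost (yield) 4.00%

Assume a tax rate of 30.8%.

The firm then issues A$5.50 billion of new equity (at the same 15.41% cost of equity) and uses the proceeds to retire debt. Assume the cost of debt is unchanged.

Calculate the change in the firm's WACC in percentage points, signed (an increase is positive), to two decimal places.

Current WACC:
Total capital V = 29.49 + 13.86 = 43.35.
Equity: weight = 29.49/43.35 = 0.6803; cost = 15.41%.
Bank debt: weight = 13.86/43.35 = 0.3197; after-tax cost = 4% × (1 − 30.8%) = 2.7680%.
WACC = 0.6803 × 15.4100% + 0.3197 × 2.7680% = 11.3681%.
After the change:
Total capital V = 34.99 + 8.36 = 43.35.
Equity: weight = 34.99/43.35 = 0.8072; cost = 15.41%.
Bank debt: weight = 8.36/43.35 = 0.1928; after-tax cost = 4% × (1 − 30.8%) = 2.7680%.
WACC = 0.8072 × 15.4100% + 0.1928 × 2.7680% = 12.9720%.
Change in WACC = 12.9720% − 11.3681% = 1.6039 pp.

+1.60 pp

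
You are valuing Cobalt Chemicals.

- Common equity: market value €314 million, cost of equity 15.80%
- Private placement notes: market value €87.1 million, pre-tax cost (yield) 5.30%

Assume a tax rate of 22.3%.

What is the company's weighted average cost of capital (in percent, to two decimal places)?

Total capital V = 314 + 87.1 = 401.1.
Equity: weight = 314/401.1 = 0.7828; cost = 15.8%.
Private placement notes: weight = 87.1/401.1 = 0.2172; after-tax cost = 5.3% × (1 − 22.3%) = 4.1181%.
WACC = 0.7828 × 15.8000% + 0.2172 × 4.1181% = 13.2632%.

13.26%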